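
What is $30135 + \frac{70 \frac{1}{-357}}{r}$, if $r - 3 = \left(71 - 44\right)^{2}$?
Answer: $\frac{562499905}{18666} \approx 30135.0$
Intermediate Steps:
$r = 732$ ($r = 3 + \left(71 - 44\right)^{2} = 3 + 27^{2} = 3 + 729 = 732$)
$30135 + \frac{70 \frac{1}{-357}}{r} = 30135 + \frac{70 \frac{1}{-357}}{732} = 30135 + 70 \left(- \frac{1}{357}\right) \frac{1}{732} = 30135 - \frac{5}{18666} = \frac{562499905}{18666}$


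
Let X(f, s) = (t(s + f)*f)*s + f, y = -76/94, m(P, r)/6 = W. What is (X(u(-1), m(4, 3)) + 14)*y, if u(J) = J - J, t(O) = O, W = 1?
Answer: -532/47 ≈ -11.319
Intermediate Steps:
m(P, r) = 6 (m(P, r) = 6*1 = 6)
y = -38/47 (y = -76*1/94 = -38/47 ≈ -0.80851)
u(J) = 0
X(f, s) = f + f*s*(f + s) (X(f, s) = ((s + f)*f)*s + f = ((f + s)*f)*s + f = (f*(f + s))*s + f = f*s*(f + s) + f = f + f*s*(f + s))
(X(u(-1), m(4, 3)) + 14)*y = (0*(1 + 6*(0 + 6)) + 14)*(-38/47) = (0*(1 + 6*6) + 14)*(-38/47) = (0*(1 + 36) + 14)*(-38/47) = (0*37 + 14)*(-38/47) = (0 + 14)*(-38/47) = 14*(-38/47) = -532/47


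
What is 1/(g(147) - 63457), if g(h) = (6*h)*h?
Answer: 1/66197 ≈ 1.5106e-5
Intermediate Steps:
g(h) = 6*h²
1/(g(147) - 63457) = 1/(6*147² - 63457) = 1/(6*21609 - 63457) = 1/(129654 - 63457) = 1/66197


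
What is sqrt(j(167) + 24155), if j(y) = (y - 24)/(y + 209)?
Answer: sqrt(853747762)/188 ≈ 155.42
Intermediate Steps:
j(y) = (-24 + y)/(209 + y)
sqrt(j(167) + 24155) = sqrt((-24 + 167)/(209 + 167) + 24155) = sqrt(143/376 + 24155) = sqrt(9082423/376) = sqrt(853747762)/188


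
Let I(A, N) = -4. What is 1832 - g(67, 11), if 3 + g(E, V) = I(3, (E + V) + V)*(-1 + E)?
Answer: 2099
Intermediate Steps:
g(E, V) = 1 - 4*E (g(E, V) = -3 - 4*(-1 + E) = -3 + (4 - 4*E) = 1 - 4*E)
1832 - g(67, 11) = 1832 - (1 - 4*67) = 1832 - (1 - 268) = 1832 - 1*(-267) = 1832 + 267 = 2099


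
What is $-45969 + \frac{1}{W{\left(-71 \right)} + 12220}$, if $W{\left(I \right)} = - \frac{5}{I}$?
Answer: $- \frac{39883853554}{867625} \approx -45969.0$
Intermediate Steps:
$-45969 + \frac{1}{W{\left(-71 \right)} + 12220} = -45969 + \frac{1}{- \frac{5}{-71} + 12220} = -45969 + \frac{1}{\left(-5\right) \left(- \frac{1}{71}\right) + 12220} = -45969 + \frac{1}{\frac{5}{71} + 12220} = -45969 + \frac{1}{\frac{867625}{71}} = -45969 + \frac{71}{867625} = - \frac{39883853554}{867625}$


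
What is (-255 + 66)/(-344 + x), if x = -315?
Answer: 189/659 ≈ 0.28680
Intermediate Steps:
(-255 + 66)/(-344 + x) = (-255 + 66)/(-344 - 315) = -189/(-659) = -189*(-1/659) = 189/659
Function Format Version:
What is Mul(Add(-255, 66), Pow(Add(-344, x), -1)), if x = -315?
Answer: Rational(189, 659) ≈ 0.28680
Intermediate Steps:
Mul(Add(-255, 66), Pow(Add(-344, x), -1)) = Mul(Add(-255, 66), Pow(Add(-344, -315), -1)) = Mul(-189, Pow(-659, -1)) = Mul(-189, Rational(-1, 659)) = Rational(189, 659)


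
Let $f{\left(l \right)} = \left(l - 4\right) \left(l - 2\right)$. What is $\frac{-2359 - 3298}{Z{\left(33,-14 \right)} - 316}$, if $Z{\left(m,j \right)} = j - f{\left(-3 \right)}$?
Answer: $\frac{5657}{365} \approx 15.499$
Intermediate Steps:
$f{\left(l \right)} = \left(-4 + l\right) \left(-2 + l\right)$
$Z{\left(m,j \right)} = -35 + j$ ($Z{\left(m,j \right)} = j - \left(8 + \left(-3\right)^{2} - -18\right) = j - \left(8 + 9 + 18\right) = j - 35 = -35 + j$)
$\frac{-2359 - 3298}{Z{\left(33,-14 \right)} - 316} = \frac{-2359 - 3298}{\left(-35 - 14\right) - 316} = - \frac{5657}{-49 - 316} = - \frac{5657}{-365} = \left(-5657\right) \left(- \frac{1}{365}\right) = \frac{5657}{365}$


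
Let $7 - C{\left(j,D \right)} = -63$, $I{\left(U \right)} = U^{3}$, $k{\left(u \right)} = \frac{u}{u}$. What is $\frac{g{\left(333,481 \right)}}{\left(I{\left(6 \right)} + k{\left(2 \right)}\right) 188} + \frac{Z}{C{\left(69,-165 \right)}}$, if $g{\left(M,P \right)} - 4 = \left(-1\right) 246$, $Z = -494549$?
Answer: $- \frac{360279249}{50995} \approx -7065.0$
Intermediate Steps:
$k{\left(u \right)} = 1$
$C{\left(j,D \right)} = 70$ ($C{\left(j,D \right)} = 7 - -63 = 7 + 63 = 70$)
$g{\left(M,P \right)} = -242$ ($g{\left(M,P \right)} = 4 - 246 = -242$)
$\frac{g{\left(333,481 \right)}}{\left(I{\left(6 \right)} + k{\left(2 \right)}\right) 188} + \frac{Z}{C{\left(69,-165 \right)}} = - \frac{242}{\left(6^{3} + 1\right) 188} - \frac{494549}{70} = - \frac{242}{\left(216 + 1\right) 188} - \frac{494549}{70} = - \frac{242}{217 \cdot 188} - \frac{494549}{70} = - \frac{242}{40796} - \frac{494549}{70} = \left(-242\right) \frac{1}{40796} - \frac{494549}{70} = - \frac{121}{20398} - \frac{494549}{70} = - \frac{360279249}{50995}$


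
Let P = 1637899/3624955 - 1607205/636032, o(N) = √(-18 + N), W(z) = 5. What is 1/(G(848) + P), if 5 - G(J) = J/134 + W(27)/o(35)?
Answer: -1380639193991849733304431570560/4102368838238984230266170863177 + 119311630780131752321533952000*√17/4102368838238984230266170863177 ≈ -0.21663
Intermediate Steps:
G(J) = 5 - 5*√17/17 - J/134 (G(J) = 5 - (J/134 + 5/(√(-18 + 35))) = 5 - (J*(1/134) + 5/(√17)) = 5 - (J/134 + 5*(√17/17)) = 5 - (J/134 + 5*√17/17) = 5 + (-5*√17/17 - J/134) = 5 - 5*√17/17 - J/134)
P = -4784289624007/2305587378560 (P = 1637899*(1/3624955) - 1607205*1/636032 = 1637899/3624955 - 1607205/636032 = -4784289624007/2305587378560 ≈ -2.0751)
1/(G(848) + P) = 1/((5 - 5*√17/17 - 1/134*848) - 4784289624007/2305587378560) = 1/((5 - 5*√17/17 - 424/67) - 4784289624007/2305587378560) = 1/((-89/67 - 5*√17/17) - 4784289624007/2305587378560) = 1/(-525744681500309/154474354363520 - 5*√17/17)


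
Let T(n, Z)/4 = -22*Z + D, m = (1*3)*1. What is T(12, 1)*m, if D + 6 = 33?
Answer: 60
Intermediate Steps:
D = 27 (D = -6 + 33 = 27)
m = 3 (m = 3*1 = 3)
T(n, Z) = 108 - 88*Z (T(n, Z) = 4*(-22*Z + 27) = 4*(27 - 22*Z) = 108 - 88*Z)
T(12, 1)*m = (108 - 88*1)*3 = (108 - 88)*3 = 20*3 = 60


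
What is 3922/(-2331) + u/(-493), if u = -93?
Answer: -46399/31059 ≈ -1.4939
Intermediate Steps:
3922/(-2331) + u/(-493) = 3922/(-2331) - 93/(-493) = 3922*(-1/2331) - 93*(-1/493) = -106/63 + 93/493 = -46399/31059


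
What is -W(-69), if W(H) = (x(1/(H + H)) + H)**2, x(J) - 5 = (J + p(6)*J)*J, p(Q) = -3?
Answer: -371379329281/90668484 ≈ -4096.0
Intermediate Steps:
x(J) = 5 - 2*J**2 (x(J) = 5 + (J - 3*J)*J = 5 + (-2*J)*J = 5 - 2*J**2)
W(H) = (5 + H - 1/(2*H**2))**2 (W(H) = ((5 - 2/(H + H)**2) + H)**2 = ((5 - 2*1/(4*H**2)) + H)**2 = ((5 - 1/(2*H**2)) + H)**2 = (5 + H - 1/(2*H**2))**2)
-W(-69) = -(-1 + 2*(-69)**3 + 10*(-69)**2)**2/(4*(-69)**4) = -(-1 + 2*(-328509) + 10*4761)**2/(4*22667121) = -(-1 - 657018 + 47610)**2/(4*22667121) = -(-609409)**2/(4*22667121) = -371379329281/(4*22667121) = -1*371379329281/90668484 = -371379329281/90668484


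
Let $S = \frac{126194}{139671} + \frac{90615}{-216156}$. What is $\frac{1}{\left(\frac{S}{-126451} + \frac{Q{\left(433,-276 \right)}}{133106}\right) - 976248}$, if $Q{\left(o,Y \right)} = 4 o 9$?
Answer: $- \frac{84691960829200837476}{82680347457662270074225949} \approx -1.0243 \cdot 10^{-6}$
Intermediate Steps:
$S = \frac{4873767533}{10063574892}$ ($S = 126194 \cdot \frac{1}{139671} + 90615 \left(- \frac{1}{216156}\right) = \frac{126194}{139671} - \frac{30205}{72052} = \frac{4873767533}{10063574892} \approx 0.4843$)
$Q{\left(o,Y \right)} = 36 o$
$\frac{1}{\left(\frac{S}{-126451} + \frac{Q{\left(433,-276 \right)}}{133106}\right) - 976248} = \frac{1}{\left(\frac{4873767533}{10063574892 \left(-126451\right)} + \frac{36 \cdot 433}{133106}\right) - 976248} = \frac{1}{\left(\frac{4873767533}{10063574892} \left(- \frac{1}{126451}\right) + 15588 \cdot \frac{1}{133106}\right) - 976248} = \frac{1}{\left(- \frac{4873767533}{1272549108668292} + \frac{7794}{66553}\right) - 976248} = \frac{1}{\frac{9917923389110044099}{84691960829200837476} - 976248} = \frac{1}{- \frac{82680347457662270074225949}{84691960829200837476}} = - \frac{84691960829200837476}{82680347457662270074225949}$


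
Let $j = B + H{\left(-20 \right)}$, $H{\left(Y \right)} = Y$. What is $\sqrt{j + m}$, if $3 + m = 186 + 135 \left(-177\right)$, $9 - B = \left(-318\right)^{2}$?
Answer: $i \sqrt{124847} \approx 353.34 i$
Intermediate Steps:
$B = -101115$ ($B = 9 - \left(-318\right)^{2} = 9 - 101124 = -101115$)
$m = -23712$ ($m = -3 + \left(186 + 135 \left(-177\right)\right) = -3 + \left(186 - 23895\right) = -3 - 23709 = -23712$)
$j = -101135$ ($j = -101115 - 20 = -101135$)
$\sqrt{j + m} = \sqrt{-101135 - 23712} = \sqrt{-124847} = i \sqrt{124847}$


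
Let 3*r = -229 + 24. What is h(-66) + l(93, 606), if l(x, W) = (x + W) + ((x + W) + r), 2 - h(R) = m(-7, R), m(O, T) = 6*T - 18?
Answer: 5237/3 ≈ 1745.7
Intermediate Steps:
r = -205/3 (r = (-229 + 24)/3 = (⅓)*(-205) = -205/3 ≈ -68.333)
m(O, T) = -18 + 6*T
h(R) = 20 - 6*R (h(R) = 2 - (-18 + 6*R) = 2 + (18 - 6*R) = 20 - 6*R)
l(x, W) = -205/3 + 2*W + 2*x (l(x, W) = (x + W) + ((x + W) - 205/3) = (W + x) + ((W + x) - 205/3) = (W + x) + (-205/3 + W + x) = -205/3 + 2*W + 2*x)
h(-66) + l(93, 606) = (20 - 6*(-66)) + (-205/3 + 2*606 + 2*93) = (20 + 396) + (-205/3 + 1212 + 186) = 416 + 3989/3 = 5237/3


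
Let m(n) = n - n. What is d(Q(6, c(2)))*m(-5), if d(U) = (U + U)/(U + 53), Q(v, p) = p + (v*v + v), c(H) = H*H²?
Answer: 0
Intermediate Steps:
m(n) = 0
c(H) = H³
Q(v, p) = p + v + v² (Q(v, p) = p + (v² + v) = p + (v + v²) = p + v + v²)
d(U) = 2*U/(53 + U) (d(U) = (2*U)/(53 + U) = 2*U/(53 + U))
d(Q(6, c(2)))*m(-5) = (2*(2³ + 6 + 6²)/(53 + (2³ + 6 + 6²)))*0 = (2*(8 + 6 + 36)/(53 + (8 + 6 + 36)))*0 = (2*50/(53 + 50))*0 = (2*50/103)*0 = (2*50*(1/103))*0 = (100/103)*0 = 0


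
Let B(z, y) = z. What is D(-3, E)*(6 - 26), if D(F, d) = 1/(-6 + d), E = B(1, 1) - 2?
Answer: 20/7 ≈ 2.8571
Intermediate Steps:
E = -1 (E = 1 - 2 = -1)
D(-3, E)*(6 - 26) = (6 - 26)/(-6 - 1) = -20/(-7) = -1/7*(-20) = 20/7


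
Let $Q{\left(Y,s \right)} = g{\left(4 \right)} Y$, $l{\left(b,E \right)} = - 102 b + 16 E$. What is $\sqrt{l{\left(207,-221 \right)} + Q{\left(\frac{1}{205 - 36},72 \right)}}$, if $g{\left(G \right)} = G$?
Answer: $\frac{i \sqrt{4165846}}{13} \approx 157.0 i$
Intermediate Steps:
$Q{\left(Y,s \right)} = 4 Y$
$\sqrt{l{\left(207,-221 \right)} + Q{\left(\frac{1}{205 - 36},72 \right)}} = \sqrt{\left(\left(-102\right) 207 + 16 \left(-221\right)\right) + \frac{4}{205 - 36}} = \sqrt{\left(-21114 - 3536\right) + \frac{4}{169}} = \sqrt{-24650 + 4 \cdot \frac{1}{169}} = \sqrt{-24650 + \frac{4}{169}} = \sqrt{- \frac{4165846}{169}} = \frac{i \sqrt{4165846}}{13}$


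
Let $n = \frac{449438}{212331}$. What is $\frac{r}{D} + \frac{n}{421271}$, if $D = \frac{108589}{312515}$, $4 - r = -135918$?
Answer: $\frac{3799579994167622727812}{9713165809508889} \approx 3.9118 \cdot 10^{5}$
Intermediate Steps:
$r = 135922$ ($r = 4 - -135918 = 4 + 135918 = 135922$)
$D = \frac{108589}{312515}$ ($D = 108589 \cdot \frac{1}{312515} = \frac{108589}{312515} \approx 0.34747$)
$n = \frac{449438}{212331}$ ($n = 449438 \cdot \frac{1}{212331} = \frac{449438}{212331} \approx 2.1167$)
$\frac{r}{D} + \frac{n}{421271} = \frac{135922}{\frac{108589}{312515}} + \frac{449438}{212331 \cdot 421271} = 135922 \cdot \frac{312515}{108589} + \frac{449438}{212331} \cdot \frac{1}{421271} = \frac{42477663830}{108589} + \frac{449438}{89448892701} = \frac{3799579994167622727812}{9713165809508889}$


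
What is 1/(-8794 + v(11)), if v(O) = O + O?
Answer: -1/8772 ≈ -0.00011400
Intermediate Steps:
v(O) = 2*O
1/(-8794 + v(11)) = 1/(-8794 + 2*11) = 1/(-8794 + 22) = 1/(-8772) = -1/8772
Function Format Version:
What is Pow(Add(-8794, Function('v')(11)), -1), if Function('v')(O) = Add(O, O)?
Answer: Rational(-1, 8772) ≈ -0.00011400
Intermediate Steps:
Function('v')(O) = Mul(2, O)
Pow(Add(-8794, Function('v')(11)), -1) = Pow(Add(-8794, Mul(2, 11)), -1) = Pow(Add(-8794, 22), -1) = Pow(-8772, -1) = Rational(-1, 8772)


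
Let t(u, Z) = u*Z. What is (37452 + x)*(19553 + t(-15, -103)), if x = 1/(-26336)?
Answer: 10404857103179/13168 ≈ 7.9016e+8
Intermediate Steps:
t(u, Z) = Z*u
x = -1/26336 ≈ -3.7971e-5
(37452 + x)*(19553 + t(-15, -103)) = (37452 - 1/26336)*(19553 - 103*(-15)) = 986335871*(19553 + 1545)/26336 = (986335871/26336)*21098 = 10404857103179/13168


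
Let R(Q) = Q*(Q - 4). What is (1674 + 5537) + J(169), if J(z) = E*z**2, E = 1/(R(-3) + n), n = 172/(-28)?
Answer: 73067/8 ≈ 9133.4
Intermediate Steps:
n = -43/7 (n = 172*(-1/28) = -43/7 ≈ -6.1429)
R(Q) = Q*(-4 + Q)
E = 7/104 (E = 1/(-3*(-4 - 3) - 43/7) = 1/(-3*(-7) - 43/7) = 1/(21 - 43/7) = 1/(104/7) = 7/104 ≈ 0.067308)
J(z) = 7*z**2/104
(1674 + 5537) + J(169) = (1674 + 5537) + (7/104)*169**2 = 7211 + (7/104)*28561 = 7211 + 15379/8 = 73067/8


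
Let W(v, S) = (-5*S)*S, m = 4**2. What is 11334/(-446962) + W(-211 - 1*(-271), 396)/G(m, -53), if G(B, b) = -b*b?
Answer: 175211063877/627758129 ≈ 279.11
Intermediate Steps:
m = 16
W(v, S) = -5*S**2
G(B, b) = -b**2
11334/(-446962) + W(-211 - 1*(-271), 396)/G(m, -53) = 11334/(-446962) + (-5*396**2)/((-1*(-53)**2)) = 11334*(-1/446962) + (-5*156816)/((-1*2809)) = -5667/223481 - 784080/(-2809) = -5667/223481 - 784080*(-1/2809) = -5667/223481 + 784080/2809 = 175211063877/627758129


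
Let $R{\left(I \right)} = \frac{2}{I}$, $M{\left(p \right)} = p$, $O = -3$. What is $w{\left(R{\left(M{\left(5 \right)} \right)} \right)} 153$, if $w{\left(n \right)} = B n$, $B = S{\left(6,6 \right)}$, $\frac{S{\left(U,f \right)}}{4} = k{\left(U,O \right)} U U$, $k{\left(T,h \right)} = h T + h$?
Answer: $- \frac{925344}{5} \approx -1.8507 \cdot 10^{5}$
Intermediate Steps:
$k{\left(T,h \right)} = h + T h$ ($k{\left(T,h \right)} = T h + h = h + T h$)
$S{\left(U,f \right)} = 4 U^{2} \left(-3 - 3 U\right)$ ($S{\left(U,f \right)} = 4 - 3 \left(1 + U\right) U U = 4 \left(-3 - 3 U\right) U U = 4 U \left(-3 - 3 U\right) U = 4 U^{2} \left(-3 - 3 U\right)$)
$B = -3024$ ($B = 12 \cdot 6^{2} \left(-1 - 6\right) = 12 \cdot 36 \left(-1 - 6\right) = 12 \cdot 36 \left(-7\right) = -3024$)
$w{\left(n \right)} = - 3024 n$
$w{\left(R{\left(M{\left(5 \right)} \right)} \right)} 153 = - 3024 \cdot \frac{2}{5} \cdot 153 = - 3024 \cdot 2 \cdot \frac{1}{5} \cdot 153 = \left(-3024\right) \frac{2}{5} \cdot 153 = \left(- \frac{6048}{5}\right) 153 = - \frac{925344}{5}$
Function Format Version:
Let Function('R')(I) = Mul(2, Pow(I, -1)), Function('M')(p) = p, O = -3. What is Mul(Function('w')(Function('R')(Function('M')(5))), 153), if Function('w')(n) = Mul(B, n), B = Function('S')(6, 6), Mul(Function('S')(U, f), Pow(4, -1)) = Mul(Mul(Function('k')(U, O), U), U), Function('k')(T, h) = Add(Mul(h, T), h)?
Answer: Rational(-925344, 5) ≈ -1.8507e+5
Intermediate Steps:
Function('k')(T, h) = Add(h, Mul(T, h)) (Function('k')(T, h) = Add(Mul(T, h), h) = Add(h, Mul(T, h)))
Function('S')(U, f) = Mul(4, Pow(U, 2), Add(-3, Mul(-3, U))) (Function('S')(U, f) = Mul(4, Mul(Mul(Mul(-3, Add(1, U)), U), U)) = Mul(4, Mul(Mul(Add(-3, Mul(-3, U)), U), U)) = Mul(4, Mul(Mul(U, Add(-3, Mul(-3, U))), U)) = Mul(4, Mul(Pow(U, 2), Add(-3, Mul(-3, U)))) = Mul(4, Pow(U, 2), Add(-3, Mul(-3, U))))
B = -3024 (B = Mul(12, Pow(6, 2), Add(-1, Mul(-1, 6))) = Mul(12, 36, Add(-1, -6)) = Mul(12, 36, -7) = -3024)
Function('w')(n) = Mul(-3024, n)
Mul(Function('w')(Function('R')(Function('M')(5))), 153) = Mul(Mul(-3024, Mul(2, Pow(5, -1))), 153) = Mul(Mul(-3024, Mul(2, Rational(1, 5))), 153) = Mul(Mul(-3024, Rational(2, 5)), 153) = Mul(Rational(-6048, 5), 153) = Rational(-925344, 5)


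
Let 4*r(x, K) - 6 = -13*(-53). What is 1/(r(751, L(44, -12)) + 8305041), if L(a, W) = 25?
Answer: 4/33220859 ≈ 1.2041e-7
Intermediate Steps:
r(x, K) = 695/4 (r(x, K) = 3/2 + (-13*(-53))/4 = 3/2 + (¼)*689 = 3/2 + 689/4 = 695/4)
1/(r(751, L(44, -12)) + 8305041) = 1/(695/4 + 8305041) = 1/(33220859/4) = 4/33220859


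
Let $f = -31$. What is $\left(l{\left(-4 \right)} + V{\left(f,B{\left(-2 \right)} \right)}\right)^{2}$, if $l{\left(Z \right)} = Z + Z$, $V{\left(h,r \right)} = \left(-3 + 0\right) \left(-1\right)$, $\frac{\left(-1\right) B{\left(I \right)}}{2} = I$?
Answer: $25$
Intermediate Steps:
$B{\left(I \right)} = - 2 I$
$V{\left(h,r \right)} = 3$ ($V{\left(h,r \right)} = \left(-3\right) \left(-1\right) = 3$)
$l{\left(Z \right)} = 2 Z$
$\left(l{\left(-4 \right)} + V{\left(f,B{\left(-2 \right)} \right)}\right)^{2} = \left(2 \left(-4\right) + 3\right)^{2} = \left(-8 + 3\right)^{2} = \left(-5\right)^{2} = 25$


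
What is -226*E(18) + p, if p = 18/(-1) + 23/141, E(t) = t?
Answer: -576103/141 ≈ -4085.8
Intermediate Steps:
p = -2515/141 (p = 18*(-1) + 23*(1/141) = -18 + 23/141 = -2515/141 ≈ -17.837)
-226*E(18) + p = -226*18 - 2515/141 = -4068 - 2515/141 = -576103/141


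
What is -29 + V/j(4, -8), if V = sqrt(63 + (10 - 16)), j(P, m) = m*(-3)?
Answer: -29 + sqrt(57)/24 ≈ -28.685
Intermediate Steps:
j(P, m) = -3*m
V = sqrt(57) (V = sqrt(63 - 6) = sqrt(57) ≈ 7.5498)
-29 + V/j(4, -8) = -29 + sqrt(57)/((-3*(-8))) = -29 + sqrt(57)/24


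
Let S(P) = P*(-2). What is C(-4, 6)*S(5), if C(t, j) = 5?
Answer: -50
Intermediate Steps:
S(P) = -2*P
C(-4, 6)*S(5) = 5*(-2*5) = 5*(-10) = -50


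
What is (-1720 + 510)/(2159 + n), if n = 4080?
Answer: -1210/6239 ≈ -0.19394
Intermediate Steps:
(-1720 + 510)/(2159 + n) = (-1720 + 510)/(2159 + 4080) = -1210/6239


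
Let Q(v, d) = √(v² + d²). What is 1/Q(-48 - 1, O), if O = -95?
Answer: √11426/11426 ≈ 0.0093552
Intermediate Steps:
Q(v, d) = √(d² + v²)
1/Q(-48 - 1, O) = 1/(√((-95)² + (-48 - 1)²)) = 1/(√(9025 + (-49)²)) = 1/(√(9025 + 2401)) = 1/(√11426) = √11426/11426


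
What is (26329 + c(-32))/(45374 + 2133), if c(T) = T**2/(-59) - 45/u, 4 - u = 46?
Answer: 21734303/39240782 ≈ 0.55387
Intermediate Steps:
u = -42 (u = 4 - 1*46 = 4 - 46 = -42)
c(T) = 15/14 - T**2/59 (c(T) = T**2/(-59) - 45/(-42) = T**2*(-1/59) - 45*(-1/42) = -T**2/59 + 15/14 = 15/14 - T**2/59)
(26329 + c(-32))/(45374 + 2133) = (26329 + (15/14 - 1/59*(-32)**2))/(45374 + 2133) = (26329 + (15/14 - 1/59*1024))/47507 = (26329 + (15/14 - 1024/59))*(1/47507) = (26329 - 13451/826)*(1/47507) = (21734303/826)*(1/47507) = 21734303/39240782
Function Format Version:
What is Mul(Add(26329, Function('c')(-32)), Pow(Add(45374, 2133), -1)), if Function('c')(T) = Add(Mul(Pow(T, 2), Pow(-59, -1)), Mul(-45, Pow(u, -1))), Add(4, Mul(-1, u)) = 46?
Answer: Rational(21734303, 39240782) ≈ 0.55387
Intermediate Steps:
u = -42 (u = Add(4, Mul(-1, 46)) = Add(4, -46) = -42)
Function('c')(T) = Add(Rational(15, 14), Mul(Rational(-1, 59), Pow(T, 2))) (Function('c')(T) = Add(Mul(Pow(T, 2), Pow(-59, -1)), Mul(-45, Pow(-42, -1))) = Add(Mul(Pow(T, 2), Rational(-1, 59)), Mul(-45, Rational(-1, 42))) = Add(Mul(Rational(-1, 59), Pow(T, 2)), Rational(15, 14)) = Add(Rational(15, 14), Mul(Rational(-1, 59), Pow(T, 2))))
Mul(Add(26329, Function('c')(-32)), Pow(Add(45374, 2133), -1)) = Mul(Add(26329, Add(Rational(15, 14), Mul(Rational(-1, 59), Pow(-32, 2)))), Pow(Add(45374, 2133), -1)) = Mul(Add(26329, Add(Rational(15, 14), Mul(Rational(-1, 59), 1024))), Pow(47507, -1)) = Mul(Add(26329, Add(Rational(15, 14), Rational(-1024, 59))), Rational(1, 47507)) = Mul(Add(26329, Rational(-13451, 826)), Rational(1, 47507)) = Mul(Rational(21734303, 826), Rational(1, 47507)) = Rational(21734303, 39240782)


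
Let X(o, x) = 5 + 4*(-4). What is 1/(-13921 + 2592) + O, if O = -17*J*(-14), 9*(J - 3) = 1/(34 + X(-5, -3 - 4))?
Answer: 1677099637/2345103 ≈ 715.15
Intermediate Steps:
X(o, x) = -11 (X(o, x) = 5 - 16 = -11)
J = 622/207 (J = 3 + 1/(9*(34 - 11)) = 3 + (1/9)/23 = 3 + (1/9)*(1/23) = 3 + 1/207 = 622/207 ≈ 3.0048)
O = 148036/207 (O = -17*622/207*(-14) = -10574/207*(-14) = 148036/207 ≈ 715.15)
1/(-13921 + 2592) + O = 1/(-13921 + 2592) + 148036/207 = 1/(-11329) + 148036/207 = -1/11329 + 148036/207 = 1677099637/2345103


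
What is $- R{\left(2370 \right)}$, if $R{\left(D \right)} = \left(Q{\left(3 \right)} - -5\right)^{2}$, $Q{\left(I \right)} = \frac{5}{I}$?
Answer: $- \frac{400}{9} \approx -44.444$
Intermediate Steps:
$R{\left(D \right)} = \frac{400}{9}$ ($R{\left(D \right)} = \left(\frac{5}{3} - -5\right)^{2} = \left(5 \cdot \frac{1}{3} + \left(-3 + 8\right)\right)^{2} = \left(\frac{5}{3} + 5\right)^{2} = \left(\frac{20}{3}\right)^{2} = \frac{400}{9}$)
$- R{\left(2370 \right)} = \left(-1\right) \frac{400}{9} = - \frac{400}{9}$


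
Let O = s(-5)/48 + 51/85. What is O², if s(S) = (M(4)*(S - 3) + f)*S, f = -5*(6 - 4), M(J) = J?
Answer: 39601/1600 ≈ 24.751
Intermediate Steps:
f = -10 (f = -5*2 = -10)
s(S) = S*(-22 + 4*S) (s(S) = (4*(S - 3) - 10)*S = (4*(-3 + S) - 10)*S = ((-12 + 4*S) - 10)*S = (-22 + 4*S)*S = S*(-22 + 4*S))
O = 199/40 (O = (2*(-5)*(-11 + 2*(-5)))/48 + 51/85 = (2*(-5)*(-11 - 10))*(1/48) + 51*(1/85) = (2*(-5)*(-21))*(1/48) + ⅗ = 210*(1/48) + ⅗ = 35/8 + ⅗ = 199/40 ≈ 4.9750)
O² = (199/40)² = 39601/1600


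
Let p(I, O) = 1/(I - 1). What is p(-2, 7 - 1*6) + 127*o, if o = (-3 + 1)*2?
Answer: -1525/3 ≈ -508.33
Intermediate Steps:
p(I, O) = 1/(-1 + I)
o = -4 (o = -2*2 = -4)
p(-2, 7 - 1*6) + 127*o = 1/(-1 - 2) + 127*(-4) = 1/(-3) - 508 = -⅓ - 508 = -1525/3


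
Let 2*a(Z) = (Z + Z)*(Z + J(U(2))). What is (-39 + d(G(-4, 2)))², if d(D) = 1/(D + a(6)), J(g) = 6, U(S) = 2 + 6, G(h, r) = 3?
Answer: 8549776/5625 ≈ 1520.0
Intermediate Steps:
U(S) = 8
a(Z) = Z*(6 + Z) (a(Z) = ((Z + Z)*(Z + 6))/2 = ((2*Z)*(6 + Z))/2 = (2*Z*(6 + Z))/2 = Z*(6 + Z))
d(D) = 1/(72 + D) (d(D) = 1/(D + 6*(6 + 6)) = 1/(D + 6*12) = 1/(D + 72) = 1/(72 + D))
(-39 + d(G(-4, 2)))² = (-39 + 1/(72 + 3))² = (-39 + 1/75)² = (-2924/75)² = 8549776/5625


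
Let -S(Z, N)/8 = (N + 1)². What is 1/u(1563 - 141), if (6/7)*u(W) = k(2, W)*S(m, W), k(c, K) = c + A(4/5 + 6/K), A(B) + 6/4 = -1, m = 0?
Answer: 3/28349006 ≈ 1.0582e-7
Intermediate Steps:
A(B) = -5/2 (A(B) = -3/2 - 1 = -5/2)
S(Z, N) = -8*(1 + N)² (S(Z, N) = -8*(N + 1)² = -8*(1 + N)²)
k(c, K) = -5/2 + c (k(c, K) = c - 5/2 = -5/2 + c)
u(W) = 14*(1 + W)²/3 (u(W) = 7*((-5/2 + 2)*(-8*(1 + W)²))/6 = 7*(-(-4)*(1 + W)²)/6 = 7*(4*(1 + W)²)/6 = 14*(1 + W)²/3)
1/u(1563 - 141) = 1/(14*(1 + (1563 - 141))²/3) = 1/(14*(1 + 1422)²/3) = 1/((14/3)*1423²) = 1/((14/3)*2024929) = 1/(28349006/3) = 3/28349006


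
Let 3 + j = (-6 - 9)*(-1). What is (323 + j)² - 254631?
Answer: -142406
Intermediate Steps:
j = 12 (j = -3 + (-6 - 9)*(-1) = -3 - 15*(-1) = -3 + 15 = 12)
(323 + j)² - 254631 = (323 + 12)² - 254631 = 335² - 254631 = 112225 - 254631 = -142406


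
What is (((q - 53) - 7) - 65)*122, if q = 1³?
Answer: -15128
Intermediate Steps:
q = 1
(((q - 53) - 7) - 65)*122 = (((1 - 53) - 7) - 65)*122 = ((-52 - 7) - 65)*122 = (-59 - 65)*122 = -124*122 = -15128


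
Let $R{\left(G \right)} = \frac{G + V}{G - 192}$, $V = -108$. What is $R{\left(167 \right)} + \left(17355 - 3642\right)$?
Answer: $\frac{342766}{25} \approx 13711.0$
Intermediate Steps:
$R{\left(G \right)} = \frac{-108 + G}{-192 + G}$ ($R{\left(G \right)} = \frac{G - 108}{G - 192} = \frac{-108 + G}{-192 + G}$)
$R{\left(167 \right)} + \left(17355 - 3642\right) = \frac{-108 + 167}{-192 + 167} + \left(17355 - 3642\right) = \frac{1}{-25} \cdot 59 + \left(17355 - 3642\right) = \left(- \frac{1}{25}\right) 59 + 13713 = - \frac{59}{25} + 13713 = \frac{342766}{25}$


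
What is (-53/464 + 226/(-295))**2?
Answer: 14520009001/18736134400 ≈ 0.77497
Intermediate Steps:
(-53/464 + 226/(-295))**2 = (-53*1/464 + 226*(-1/295))**2 = (-53/464 - 226/295)**2 = (-120499/136880)**2 = 14520009001/18736134400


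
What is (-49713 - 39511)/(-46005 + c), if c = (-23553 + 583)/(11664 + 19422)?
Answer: 173351079/89383400 ≈ 1.9394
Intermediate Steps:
c = -11485/15543 (c = -22970/31086 = -22970*1/31086 = -11485/15543 ≈ -0.73892)
(-49713 - 39511)/(-46005 + c) = (-49713 - 39511)/(-46005 - 11485/15543) = -89224/(-715067200/15543) = -89224*(-15543/715067200) = 173351079/89383400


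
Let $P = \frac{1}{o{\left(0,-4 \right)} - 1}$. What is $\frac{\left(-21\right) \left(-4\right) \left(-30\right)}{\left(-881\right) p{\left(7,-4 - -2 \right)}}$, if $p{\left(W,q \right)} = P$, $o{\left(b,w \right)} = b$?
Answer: $- \frac{2520}{881} \approx -2.8604$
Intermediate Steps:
$P = -1$ ($P = \frac{1}{0 - 1} = \frac{1}{-1} = -1$)
$p{\left(W,q \right)} = -1$
$\frac{\left(-21\right) \left(-4\right) \left(-30\right)}{\left(-881\right) p{\left(7,-4 - -2 \right)}} = \frac{\left(-21\right) \left(-4\right) \left(-30\right)}{\left(-881\right) \left(-1\right)} = \frac{84 \left(-30\right)}{881} = \left(-2520\right) \frac{1}{881} = - \frac{2520}{881}$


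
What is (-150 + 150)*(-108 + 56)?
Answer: 0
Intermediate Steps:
(-150 + 150)*(-108 + 56) = 0*(-52) = 0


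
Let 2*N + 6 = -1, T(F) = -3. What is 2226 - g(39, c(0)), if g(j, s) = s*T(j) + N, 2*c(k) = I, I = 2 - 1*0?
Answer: 4465/2 ≈ 2232.5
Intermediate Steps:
N = -7/2 (N = -3 + (1/2)*(-1) = -3 - 1/2 = -7/2 ≈ -3.5000)
I = 2 (I = 2 + 0 = 2)
c(k) = 1 (c(k) = (1/2)*2 = 1)
g(j, s) = -7/2 - 3*s (g(j, s) = s*(-3) - 7/2 = -3*s - 7/2 = -7/2 - 3*s)
2226 - g(39, c(0)) = 2226 - (-7/2 - 3*1) = 2226 - (-7/2 - 3) = 2226 - 1*(-13/2) = 2226 + 13/2 = 4465/2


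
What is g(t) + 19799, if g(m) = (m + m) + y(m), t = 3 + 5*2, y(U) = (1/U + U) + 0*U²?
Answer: 257895/13 ≈ 19838.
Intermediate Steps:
y(U) = U + 1/U (y(U) = (U + 1/U) + 0 = U + 1/U)
t = 13 (t = 3 + 10 = 13)
g(m) = 1/m + 3*m (g(m) = (m + m) + (m + 1/m) = 2*m + (m + 1/m) = 1/m + 3*m)
g(t) + 19799 = (1/13 + 3*13) + 19799 = (1/13 + 39) + 19799 = 508/13 + 19799 = 257895/13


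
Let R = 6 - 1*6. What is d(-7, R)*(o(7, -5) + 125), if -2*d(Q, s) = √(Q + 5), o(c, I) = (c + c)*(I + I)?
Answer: 15*I*√2/2 ≈ 10.607*I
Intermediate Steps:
R = 0 (R = 6 - 6 = 0)
o(c, I) = 4*I*c (o(c, I) = (2*c)*(2*I) = 4*I*c)
d(Q, s) = -√(5 + Q)/2 (d(Q, s) = -√(Q + 5)/2 = -√(5 + Q)/2)
d(-7, R)*(o(7, -5) + 125) = (-√(5 - 7)/2)*(4*(-5)*7 + 125) = (-I*√2/2)*(-140 + 125) = -I*√2/2*(-15) = 15*I*√2/2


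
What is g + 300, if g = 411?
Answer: 711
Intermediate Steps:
g + 300 = 411 + 300 = 711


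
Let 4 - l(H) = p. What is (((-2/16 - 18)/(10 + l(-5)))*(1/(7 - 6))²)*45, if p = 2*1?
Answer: -2175/32 ≈ -67.969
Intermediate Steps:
p = 2
l(H) = 2 (l(H) = 4 - 1*2 = 4 - 2 = 2)
(((-2/16 - 18)/(10 + l(-5)))*(1/(7 - 6))²)*45 = (((-2/16 - 18)/(10 + 2))*(1/(7 - 6))²)*45 = (((-2*1/16 - 18)/12)*(1/1)²)*45 = (((-⅛ - 18)*(1/12))*1²)*45 = (-145/8*1/12*1)*45 = -145/96*1*45 = -145/96*45 = -2175/32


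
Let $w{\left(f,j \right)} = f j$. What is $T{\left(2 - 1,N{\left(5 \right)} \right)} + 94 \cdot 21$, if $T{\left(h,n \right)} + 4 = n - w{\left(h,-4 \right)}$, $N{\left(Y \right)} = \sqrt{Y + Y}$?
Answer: $1974 + \sqrt{10} \approx 1977.2$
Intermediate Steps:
$N{\left(Y \right)} = \sqrt{2} \sqrt{Y}$ ($N{\left(Y \right)} = \sqrt{2 Y} = \sqrt{2} \sqrt{Y}$)
$T{\left(h,n \right)} = -4 + n + 4 h$ ($T{\left(h,n \right)} = -4 - \left(- n + h \left(-4\right)\right) = -4 + \left(n - - 4 h\right) = -4 + \left(n + 4 h\right) = -4 + n + 4 h$)
$T{\left(2 - 1,N{\left(5 \right)} \right)} + 94 \cdot 21 = \left(-4 + \sqrt{2} \sqrt{5} + 4 \left(2 - 1\right)\right) + 94 \cdot 21 = \left(-4 + \sqrt{10} + 4 \cdot 1\right) + 1974 = \left(-4 + \sqrt{10} + 4\right) + 1974 = \sqrt{10} + 1974 = 1974 + \sqrt{10}$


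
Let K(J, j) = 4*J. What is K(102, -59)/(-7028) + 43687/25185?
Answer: 74189189/44250045 ≈ 1.6766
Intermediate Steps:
K(102, -59)/(-7028) + 43687/25185 = (4*102)/(-7028) + 43687/25185 = 408*(-1/7028) + 43687*(1/25185) = -102/1757 + 43687/25185 = 74189189/44250045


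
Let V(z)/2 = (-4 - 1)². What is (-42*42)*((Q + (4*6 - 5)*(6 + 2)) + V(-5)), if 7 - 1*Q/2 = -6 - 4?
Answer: -416304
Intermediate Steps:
Q = 34 (Q = 14 - 2*(-6 - 4) = 14 - 2*(-10) = 14 + 20 = 34)
V(z) = 50 (V(z) = 2*(-4 - 1)² = 2*(-5)² = 2*25 = 50)
(-42*42)*((Q + (4*6 - 5)*(6 + 2)) + V(-5)) = (-42*42)*((34 + (4*6 - 5)*(6 + 2)) + 50) = -1764*((34 + (24 - 5)*8) + 50) = -1764*((34 + 19*8) + 50) = -1764*((34 + 152) + 50) = -1764*(186 + 50) = -1764*236 = -416304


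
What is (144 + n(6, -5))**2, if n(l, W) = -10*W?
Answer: 37636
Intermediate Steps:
(144 + n(6, -5))**2 = (144 - 10*(-5))**2 = (144 + 50)**2 = 194**2 = 37636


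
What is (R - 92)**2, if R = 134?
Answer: 1764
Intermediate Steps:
(R - 92)**2 = (134 - 92)**2 = 42**2 = 1764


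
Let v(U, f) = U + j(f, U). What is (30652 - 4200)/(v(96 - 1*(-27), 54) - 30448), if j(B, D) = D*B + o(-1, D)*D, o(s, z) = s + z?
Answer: -26452/8677 ≈ -3.0485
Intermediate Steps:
j(B, D) = B*D + D*(-1 + D) (j(B, D) = D*B + (-1 + D)*D = B*D + D*(-1 + D))
v(U, f) = U + U*(-1 + U + f) (v(U, f) = U + U*(-1 + f + U) = U + U*(-1 + U + f))
(30652 - 4200)/(v(96 - 1*(-27), 54) - 30448) = (30652 - 4200)/((96 - 1*(-27))*((96 - 1*(-27)) + 54) - 30448) = 26452/((96 + 27)*((96 + 27) + 54) - 30448) = 26452/(123*(123 + 54) - 30448) = 26452/(123*177 - 30448) = 26452/(21771 - 30448) = 26452/(-8677) = 26452*(-1/8677) = -26452/8677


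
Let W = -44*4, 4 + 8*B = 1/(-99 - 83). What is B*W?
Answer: 8019/91 ≈ 88.121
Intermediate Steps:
B = -729/1456 (B = -½ + 1/(8*(-99 - 83)) = -½ + (⅛)/(-182) = -½ + (⅛)*(-1/182) = -½ - 1/1456 = -729/1456 ≈ -0.50069)
W = -176
B*W = -729/1456*(-176) = 8019/91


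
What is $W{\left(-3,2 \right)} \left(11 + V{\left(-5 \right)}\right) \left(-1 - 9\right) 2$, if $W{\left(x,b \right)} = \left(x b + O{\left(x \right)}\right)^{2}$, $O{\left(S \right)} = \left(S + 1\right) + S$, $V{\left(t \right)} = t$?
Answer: $-14520$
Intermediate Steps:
$O{\left(S \right)} = 1 + 2 S$ ($O{\left(S \right)} = \left(1 + S\right) + S = 1 + 2 S$)
$W{\left(x,b \right)} = \left(1 + 2 x + b x\right)^{2}$ ($W{\left(x,b \right)} = \left(x b + \left(1 + 2 x\right)\right)^{2} = \left(b x + \left(1 + 2 x\right)\right)^{2} = \left(1 + 2 x + b x\right)^{2}$)
$W{\left(-3,2 \right)} \left(11 + V{\left(-5 \right)}\right) \left(-1 - 9\right) 2 = \left(1 + 2 \left(-3\right) + 2 \left(-3\right)\right)^{2} \left(11 - 5\right) \left(-1 - 9\right) 2 = \left(1 - 6 - 6\right)^{2} \cdot 6 \left(-10\right) 2 = \left(-11\right)^{2} \left(-60\right) 2 = 121 \left(-60\right) 2 = \left(-7260\right) 2 = -14520$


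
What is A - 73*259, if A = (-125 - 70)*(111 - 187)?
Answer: -4087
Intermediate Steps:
A = 14820 (A = -195*(-76) = 14820)
A - 73*259 = 14820 - 73*259 = 14820 - 18907 = -4087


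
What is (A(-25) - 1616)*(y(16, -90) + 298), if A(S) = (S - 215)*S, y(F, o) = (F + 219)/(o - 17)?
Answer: 138757984/107 ≈ 1.2968e+6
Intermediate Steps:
y(F, o) = (219 + F)/(-17 + o)
A(S) = S*(-215 + S) (A(S) = (-215 + S)*S = S*(-215 + S))
(A(-25) - 1616)*(y(16, -90) + 298) = (-25*(-215 - 25) - 1616)*((219 + 16)/(-17 - 90) + 298) = (-25*(-240) - 1616)*(235/(-107) + 298) = (6000 - 1616)*(-1/107*235 + 298) = 4384*(-235/107 + 298) = 4384*(31651/107) = 138757984/107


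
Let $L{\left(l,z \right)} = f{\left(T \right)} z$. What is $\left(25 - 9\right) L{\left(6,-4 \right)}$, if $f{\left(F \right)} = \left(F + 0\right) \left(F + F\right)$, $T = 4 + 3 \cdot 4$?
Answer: $-32768$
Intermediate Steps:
$T = 16$ ($T = 4 + 12 = 16$)
$f{\left(F \right)} = 2 F^{2}$ ($f{\left(F \right)} = F 2 F = 2 F^{2}$)
$L{\left(l,z \right)} = 512 z$ ($L{\left(l,z \right)} = 2 \cdot 16^{2} z = 2 \cdot 256 z = 512 z$)
$\left(25 - 9\right) L{\left(6,-4 \right)} = \left(25 - 9\right) 512 \left(-4\right) = 16 \left(-2048\right) = -32768$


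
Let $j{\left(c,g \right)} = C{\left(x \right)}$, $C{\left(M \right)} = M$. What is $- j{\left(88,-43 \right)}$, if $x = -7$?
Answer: $7$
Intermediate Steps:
$j{\left(c,g \right)} = -7$
$- j{\left(88,-43 \right)} = \left(-1\right) \left(-7\right) = 7$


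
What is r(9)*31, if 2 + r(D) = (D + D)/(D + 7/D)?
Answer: -217/44 ≈ -4.9318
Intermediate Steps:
r(D) = -2 + 2*D/(D + 7/D) (r(D) = -2 + (D + D)/(D + 7/D) = -2 + (2*D)/(D + 7/D) = -2 + 2*D/(D + 7/D))
r(9)*31 = -14/(7 + 9²)*31 = -14/(7 + 81)*31 = -14/88*31 = -14*1/88*31 = -7/44*31 = -217/44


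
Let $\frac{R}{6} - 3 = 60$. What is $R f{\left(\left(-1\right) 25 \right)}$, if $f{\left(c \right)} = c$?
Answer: $-9450$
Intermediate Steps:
$R = 378$ ($R = 18 + 6 \cdot 60 = 18 + 360 = 378$)
$R f{\left(\left(-1\right) 25 \right)} = 378 \left(\left(-1\right) 25\right) = 378 \left(-25\right) = -9450$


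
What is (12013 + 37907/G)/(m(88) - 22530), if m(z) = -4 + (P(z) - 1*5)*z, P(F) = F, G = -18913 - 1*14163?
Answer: -397304081/503747480 ≈ -0.78870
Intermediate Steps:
G = -33076 (G = -18913 - 14163 = -33076)
m(z) = -4 + z*(-5 + z) (m(z) = -4 + (z - 1*5)*z = -4 + (z - 5)*z = -4 + (-5 + z)*z = -4 + z*(-5 + z))
(12013 + 37907/G)/(m(88) - 22530) = (12013 + 37907/(-33076))/((-4 + 88² - 5*88) - 22530) = (12013 + 37907*(-1/33076))/((-4 + 7744 - 440) - 22530) = (12013 - 37907/33076)/(7300 - 22530) = (397304081/33076)/(-15230) = (397304081/33076)*(-1/15230) = -397304081/503747480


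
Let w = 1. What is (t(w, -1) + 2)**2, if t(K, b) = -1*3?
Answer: 1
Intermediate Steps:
t(K, b) = -3
(t(w, -1) + 2)**2 = (-3 + 2)**2 = (-1)**2 = 1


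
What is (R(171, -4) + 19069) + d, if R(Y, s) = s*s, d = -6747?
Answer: 12338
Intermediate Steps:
R(Y, s) = s²
(R(171, -4) + 19069) + d = ((-4)² + 19069) - 6747 = (16 + 19069) - 6747 = 19085 - 6747 = 12338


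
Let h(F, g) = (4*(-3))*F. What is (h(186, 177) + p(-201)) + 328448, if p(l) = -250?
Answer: 325966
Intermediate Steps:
h(F, g) = -12*F
(h(186, 177) + p(-201)) + 328448 = (-12*186 - 250) + 328448 = (-2232 - 250) + 328448 = -2482 + 328448 = 325966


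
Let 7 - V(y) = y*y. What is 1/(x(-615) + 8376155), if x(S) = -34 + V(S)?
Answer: 1/7997903 ≈ 1.2503e-7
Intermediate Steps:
V(y) = 7 - y² (V(y) = 7 - y*y = 7 - y²)
x(S) = -27 - S² (x(S) = -34 + (7 - S²) = -27 - S²)
1/(x(-615) + 8376155) = 1/((-27 - 1*(-615)²) + 8376155) = 1/((-27 - 1*378225) + 8376155) = 1/((-27 - 378225) + 8376155) = 1/(-378252 + 8376155) = 1/7997903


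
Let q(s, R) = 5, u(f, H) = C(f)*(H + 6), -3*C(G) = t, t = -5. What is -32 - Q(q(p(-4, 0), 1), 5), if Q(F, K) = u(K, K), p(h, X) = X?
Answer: -151/3 ≈ -50.333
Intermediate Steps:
C(G) = 5/3 (C(G) = -1/3*(-5) = 5/3)
u(f, H) = 10 + 5*H/3 (u(f, H) = 5*(H + 6)/3 = 5*(6 + H)/3 = 10 + 5*H/3)
Q(F, K) = 10 + 5*K/3
-32 - Q(q(p(-4, 0), 1), 5) = -32 - (10 + (5/3)*5) = -32 - (10 + 25/3) = -32 - 1*55/3 = -32 - 55/3 = -151/3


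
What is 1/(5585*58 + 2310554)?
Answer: 1/2634484 ≈ 3.7958e-7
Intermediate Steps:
1/(5585*58 + 2310554) = 1/(323930 + 2310554) = 1/2634484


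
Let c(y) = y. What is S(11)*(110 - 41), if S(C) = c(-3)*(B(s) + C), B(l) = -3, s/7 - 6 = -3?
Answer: -1656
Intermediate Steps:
s = 21 (s = 42 + 7*(-3) = 42 - 21 = 21)
S(C) = 9 - 3*C (S(C) = -3*(-3 + C) = 9 - 3*C)
S(11)*(110 - 41) = (9 - 3*11)*(110 - 41) = (9 - 33)*69 = -24*69 = -1656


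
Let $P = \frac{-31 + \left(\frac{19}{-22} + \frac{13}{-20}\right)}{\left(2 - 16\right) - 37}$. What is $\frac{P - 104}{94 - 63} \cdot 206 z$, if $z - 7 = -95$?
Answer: $\frac{477807524}{7905} \approx 60444.0$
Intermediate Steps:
$z = -88$ ($z = 7 - 95 = -88$)
$P = \frac{7153}{11220}$ ($P = \frac{-31 + \left(19 \left(- \frac{1}{22}\right) + 13 \left(- \frac{1}{20}\right)\right)}{-14 - 37} = \frac{-31 - \frac{333}{220}}{-51} = \left(-31 - \frac{333}{220}\right) \left(- \frac{1}{51}\right) = \left(- \frac{7153}{220}\right) \left(- \frac{1}{51}\right) = \frac{7153}{11220} \approx 0.63752$)
$\frac{P - 104}{94 - 63} \cdot 206 z = \frac{\frac{7153}{11220} - 104}{94 - 63} \cdot 206 \left(-88\right) = - \frac{1159727}{11220 \cdot 31} \cdot 206 \left(-88\right) = \left(- \frac{1159727}{11220}\right) \frac{1}{31} \cdot 206 \left(-88\right) = \left(- \frac{1159727}{347820}\right) 206 \left(-88\right) = \left(- \frac{119451881}{173910}\right) \left(-88\right) = \frac{477807524}{7905}$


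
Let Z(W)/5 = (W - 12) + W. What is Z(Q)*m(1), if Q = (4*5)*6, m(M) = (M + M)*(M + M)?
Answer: 4560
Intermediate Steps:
m(M) = 4*M² (m(M) = (2*M)*(2*M) = 4*M²)
Q = 120 (Q = 20*6 = 120)
Z(W) = -60 + 10*W (Z(W) = 5*((W - 12) + W) = 5*((-12 + W) + W) = 5*(-12 + 2*W) = -60 + 10*W)
Z(Q)*m(1) = (-60 + 10*120)*(4*1²) = (-60 + 1200)*(4*1) = 1140*4 = 4560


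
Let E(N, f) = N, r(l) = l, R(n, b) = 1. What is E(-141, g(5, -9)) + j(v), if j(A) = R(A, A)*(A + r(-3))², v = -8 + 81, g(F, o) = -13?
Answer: 4759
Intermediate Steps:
v = 73
j(A) = (-3 + A)² (j(A) = 1*(A - 3)² = 1*(-3 + A)² = (-3 + A)²)
E(-141, g(5, -9)) + j(v) = -141 + (-3 + 73)² = -141 + 70² = -141 + 4900 = 4759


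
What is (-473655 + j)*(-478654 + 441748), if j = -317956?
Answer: 29215195566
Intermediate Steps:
(-473655 + j)*(-478654 + 441748) = (-473655 - 317956)*(-478654 + 441748) = -791611*(-36906) = 29215195566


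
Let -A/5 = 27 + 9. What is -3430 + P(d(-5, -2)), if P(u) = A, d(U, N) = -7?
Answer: -3610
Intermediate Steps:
A = -180 (A = -5*(27 + 9) = -5*36 = -180)
P(u) = -180
-3430 + P(d(-5, -2)) = -3430 - 180 = -3610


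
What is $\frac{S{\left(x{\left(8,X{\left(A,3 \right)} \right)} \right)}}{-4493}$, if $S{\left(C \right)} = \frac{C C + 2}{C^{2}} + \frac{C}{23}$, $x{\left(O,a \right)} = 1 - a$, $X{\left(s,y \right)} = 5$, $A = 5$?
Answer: $- \frac{175}{826712} \approx -0.00021168$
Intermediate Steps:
$S{\left(C \right)} = \frac{C}{23} + \frac{2 + C^{2}}{C^{2}}$ ($S{\left(C \right)} = \frac{C^{2} + 2}{C^{2}} + C \frac{1}{23} = \frac{2 + C^{2}}{C^{2}} + \frac{C}{23} = \frac{C}{23} + \frac{2 + C^{2}}{C^{2}}$)
$\frac{S{\left(x{\left(8,X{\left(A,3 \right)} \right)} \right)}}{-4493} = \frac{1 + \frac{2}{\left(1 - 5\right)^{2}} + \frac{1 - 5}{23}}{-4493} = \left(1 + \frac{2}{\left(1 - 5\right)^{2}} + \frac{1 - 5}{23}\right) \left(- \frac{1}{4493}\right) = \left(1 + \frac{2}{16} + \frac{1}{23} \left(-4\right)\right) \left(- \frac{1}{4493}\right) = \left(1 + 2 \cdot \frac{1}{16} - \frac{4}{23}\right) \left(- \frac{1}{4493}\right) = \left(1 + \frac{1}{8} - \frac{4}{23}\right) \left(- \frac{1}{4493}\right) = \frac{175}{184} \left(- \frac{1}{4493}\right) = - \frac{175}{826712}$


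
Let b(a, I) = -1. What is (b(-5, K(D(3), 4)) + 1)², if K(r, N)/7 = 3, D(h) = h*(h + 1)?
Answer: 0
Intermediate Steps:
D(h) = h*(1 + h)
K(r, N) = 21 (K(r, N) = 7*3 = 21)
(b(-5, K(D(3), 4)) + 1)² = (-1 + 1)² = 0² = 0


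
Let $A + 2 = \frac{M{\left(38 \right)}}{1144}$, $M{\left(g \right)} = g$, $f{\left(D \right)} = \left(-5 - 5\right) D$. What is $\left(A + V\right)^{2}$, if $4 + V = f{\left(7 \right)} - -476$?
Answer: $\frac{52358134761}{327184} \approx 1.6003 \cdot 10^{5}$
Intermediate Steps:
$f{\left(D \right)} = - 10 D$
$V = 402$ ($V = -4 - -406 = -4 + \left(-70 + 476\right) = -4 + 406 = 402$)
$A = - \frac{1125}{572}$ ($A = -2 + \frac{38}{1144} = -2 + 38 \cdot \frac{1}{1144} = -2 + \frac{19}{572} = - \frac{1125}{572} \approx -1.9668$)
$\left(A + V\right)^{2} = \left(- \frac{1125}{572} + 402\right)^{2} = \left(\frac{228819}{572}\right)^{2} = \frac{52358134761}{327184}$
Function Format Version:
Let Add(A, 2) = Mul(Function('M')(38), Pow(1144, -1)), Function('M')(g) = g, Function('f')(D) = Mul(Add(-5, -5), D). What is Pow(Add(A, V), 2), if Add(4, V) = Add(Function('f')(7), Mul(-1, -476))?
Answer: Rational(52358134761, 327184) ≈ 1.6003e+5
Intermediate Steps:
Function('f')(D) = Mul(-10, D)
V = 402 (V = Add(-4, Add(Mul(-10, 7), Mul(-1, -476))) = Add(-4, Add(-70, 476)) = Add(-4, 406) = 402)
A = Rational(-1125, 572) (A = Add(-2, Mul(38, Pow(1144, -1))) = Add(-2, Mul(38, Rational(1, 1144))) = Add(-2, Rational(19, 572)) = Rational(-1125, 572) ≈ -1.9668)
Pow(Add(A, V), 2) = Pow(Add(Rational(-1125, 572), 402), 2) = Pow(Rational(228819, 572), 2) = Rational(52358134761, 327184)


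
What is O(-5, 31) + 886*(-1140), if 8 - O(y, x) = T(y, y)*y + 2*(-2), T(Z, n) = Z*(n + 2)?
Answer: -1009953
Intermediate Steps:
T(Z, n) = Z*(2 + n)
O(y, x) = 12 - y²*(2 + y) (O(y, x) = 8 - ((y*(2 + y))*y + 2*(-2)) = 8 - (y²*(2 + y) - 4) = 8 - (-4 + y²*(2 + y)) = 8 + (4 - y²*(2 + y)) = 12 - y²*(2 + y))
O(-5, 31) + 886*(-1140) = (12 - 1*(-5)²*(2 - 5)) + 886*(-1140) = (12 - 1*25*(-3)) - 1010040 = (12 + 75) - 1010040 = 87 - 1010040 = -1009953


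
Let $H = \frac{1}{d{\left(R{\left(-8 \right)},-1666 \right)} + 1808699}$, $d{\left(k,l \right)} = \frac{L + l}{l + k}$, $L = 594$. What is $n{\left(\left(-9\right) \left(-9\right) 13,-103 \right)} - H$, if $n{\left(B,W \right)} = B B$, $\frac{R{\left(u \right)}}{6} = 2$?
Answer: $\frac{1658550524609854}{1495794609} \approx 1.1088 \cdot 10^{6}$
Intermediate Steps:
$R{\left(u \right)} = 12$ ($R{\left(u \right)} = 6 \cdot 2 = 12$)
$n{\left(B,W \right)} = B^{2}$
$d{\left(k,l \right)} = \frac{594 + l}{k + l}$ ($d{\left(k,l \right)} = \frac{594 + l}{l + k} = \frac{594 + l}{k + l}$)
$H = \frac{827}{1495794609}$ ($H = \frac{1}{\frac{594 - 1666}{12 - 1666} + 1808699} = \frac{1}{\frac{1}{-1654} \left(-1072\right) + 1808699} = \frac{1}{\left(- \frac{1}{1654}\right) \left(-1072\right) + 1808699} = \frac{1}{\frac{536}{827} + 1808699} = \frac{1}{\frac{1495794609}{827}} = \frac{827}{1495794609} \approx 5.5288 \cdot 10^{-7}$)
$n{\left(\left(-9\right) \left(-9\right) 13,-103 \right)} - H = \left(\left(-9\right) \left(-9\right) 13\right)^{2} - \frac{827}{1495794609} = \left(81 \cdot 13\right)^{2} - \frac{827}{1495794609} = 1053^{2} - \frac{827}{1495794609} = 1108809 - \frac{827}{1495794609} = \frac{1658550524609854}{1495794609}$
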